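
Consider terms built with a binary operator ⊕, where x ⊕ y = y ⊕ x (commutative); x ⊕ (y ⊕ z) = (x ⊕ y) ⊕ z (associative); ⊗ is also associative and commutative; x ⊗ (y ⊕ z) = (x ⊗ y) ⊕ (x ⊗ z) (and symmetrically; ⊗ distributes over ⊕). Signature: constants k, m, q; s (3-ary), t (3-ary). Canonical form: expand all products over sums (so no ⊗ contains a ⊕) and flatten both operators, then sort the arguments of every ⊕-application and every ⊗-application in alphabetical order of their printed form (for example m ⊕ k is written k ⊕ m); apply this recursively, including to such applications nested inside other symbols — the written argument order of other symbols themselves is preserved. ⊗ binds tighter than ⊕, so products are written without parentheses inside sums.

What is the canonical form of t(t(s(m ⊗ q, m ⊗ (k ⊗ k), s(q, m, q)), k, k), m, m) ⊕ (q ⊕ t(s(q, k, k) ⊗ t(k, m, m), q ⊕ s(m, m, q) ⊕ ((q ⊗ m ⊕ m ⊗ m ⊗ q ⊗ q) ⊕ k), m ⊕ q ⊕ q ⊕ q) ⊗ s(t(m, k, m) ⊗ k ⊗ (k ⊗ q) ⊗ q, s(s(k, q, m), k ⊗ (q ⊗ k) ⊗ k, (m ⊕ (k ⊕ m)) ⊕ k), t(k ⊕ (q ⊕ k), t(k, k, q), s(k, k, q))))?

Answer: q ⊕ s(k ⊗ k ⊗ q ⊗ q ⊗ t(m, k, m), s(s(k, q, m), k ⊗ k ⊗ k ⊗ q, k ⊕ k ⊕ m ⊕ m), t(k ⊕ k ⊕ q, t(k, k, q), s(k, k, q))) ⊗ t(s(q, k, k) ⊗ t(k, m, m), k ⊕ m ⊗ m ⊗ q ⊗ q ⊕ m ⊗ q ⊕ q ⊕ s(m, m, q), m ⊕ q ⊕ q ⊕ q) ⊕ t(t(s(m ⊗ q, k ⊗ k ⊗ m, s(q, m, q)), k, k), m, m)

Derivation:
Merge nested applications:  t(t(s(m ⊗ q, k ⊗ k ⊗ m, s(q, m, q)), k, k), m, m) ⊕ q ⊕ s(k ⊗ k ⊗ q ⊗ q ⊗ t(m, k, m), s(s(k, q, m), k ⊗ k ⊗ k ⊗ q, k ⊕ k ⊕ m ⊕ m), t(k ⊕ k ⊕ q, t(k, k, q), s(k, k, q))) ⊗ t(s(q, k, k) ⊗ t(k, m, m), k ⊕ m ⊗ m ⊗ q ⊗ q ⊕ m ⊗ q ⊕ q ⊕ s(m, m, q), m ⊕ q ⊕ q ⊕ q)
Order the arguments:  q ⊕ s(k ⊗ k ⊗ q ⊗ q ⊗ t(m, k, m), s(s(k, q, m), k ⊗ k ⊗ k ⊗ q, k ⊕ k ⊕ m ⊕ m), t(k ⊕ k ⊕ q, t(k, k, q), s(k, k, q))) ⊗ t(s(q, k, k) ⊗ t(k, m, m), k ⊕ m ⊗ m ⊗ q ⊗ q ⊕ m ⊗ q ⊕ q ⊕ s(m, m, q), m ⊕ q ⊕ q ⊕ q) ⊕ t(t(s(m ⊗ q, k ⊗ k ⊗ m, s(q, m, q)), k, k), m, m)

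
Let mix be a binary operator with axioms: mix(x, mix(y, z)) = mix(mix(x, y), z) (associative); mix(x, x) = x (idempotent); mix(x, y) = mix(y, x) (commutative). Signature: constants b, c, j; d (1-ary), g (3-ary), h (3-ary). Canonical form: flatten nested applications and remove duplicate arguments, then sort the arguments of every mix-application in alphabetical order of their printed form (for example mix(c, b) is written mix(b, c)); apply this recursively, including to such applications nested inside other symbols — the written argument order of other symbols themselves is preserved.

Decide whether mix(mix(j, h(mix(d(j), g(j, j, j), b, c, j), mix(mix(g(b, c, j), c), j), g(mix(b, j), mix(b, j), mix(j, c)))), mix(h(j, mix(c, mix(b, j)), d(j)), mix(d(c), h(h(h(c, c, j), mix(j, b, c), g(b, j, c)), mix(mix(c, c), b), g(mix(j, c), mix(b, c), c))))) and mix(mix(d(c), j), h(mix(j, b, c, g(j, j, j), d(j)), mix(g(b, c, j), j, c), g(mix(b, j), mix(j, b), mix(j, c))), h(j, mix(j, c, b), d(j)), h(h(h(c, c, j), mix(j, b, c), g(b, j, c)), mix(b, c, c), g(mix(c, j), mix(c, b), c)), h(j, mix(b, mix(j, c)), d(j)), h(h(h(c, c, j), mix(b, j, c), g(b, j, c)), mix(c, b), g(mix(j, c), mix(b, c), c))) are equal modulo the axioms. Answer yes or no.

Left:  mix(mix(j, h(mix(d(j), g(j, j, j), b, c, j), mix(mix(g(b, c, j), c), j), g(mix(b, j), mix(b, j), mix(j, c)))), mix(h(j, mix(c, mix(b, j)), d(j)), mix(d(c), h(h(h(c, c, j), mix(j, b, c), g(b, j, c)), mix(mix(c, c), b), g(mix(j, c), mix(b, c), c)))))
  Un-nest:  mix(j, h(mix(d(j), g(j, j, j), b, c, j), mix(mix(g(b, c, j), c), j), g(mix(b, j), mix(b, j), mix(j, c))), h(j, mix(c, mix(b, j)), d(j)), d(c), h(h(h(c, c, j), mix(j, b, c), g(b, j, c)), mix(mix(c, c), b), g(mix(j, c), mix(b, c), c)))
  Inside:  h(mix(d(j), g(j, j, j), b, c, j), mix(mix(g(b, c, j), c), j), g(mix(b, j), mix(b, j), mix(j, c)))  →  h(mix(b, c, d(j), g(j, j, j), j), mix(c, g(b, c, j), j), g(mix(b, j), mix(b, j), mix(c, j)))
  Inside:  h(j, mix(c, mix(b, j)), d(j))  →  h(j, mix(b, c, j), d(j))
  Simplify inside:  h(h(h(c, c, j), mix(j, b, c), g(b, j, c)), mix(mix(c, c), b), g(mix(j, c), mix(b, c), c))  →  h(h(h(c, c, j), mix(b, c, j), g(b, j, c)), mix(b, c), g(mix(c, j), mix(b, c), c))
  Sort:  mix(d(c), h(h(h(c, c, j), mix(b, c, j), g(b, j, c)), mix(b, c), g(mix(c, j), mix(b, c), c)), h(j, mix(b, c, j), d(j)), h(mix(b, c, d(j), g(j, j, j), j), mix(c, g(b, c, j), j), g(mix(b, j), mix(b, j), mix(c, j))), j)
Right:  mix(mix(d(c), j), h(mix(j, b, c, g(j, j, j), d(j)), mix(g(b, c, j), j, c), g(mix(b, j), mix(j, b), mix(j, c))), h(j, mix(j, c, b), d(j)), h(h(h(c, c, j), mix(j, b, c), g(b, j, c)), mix(b, c, c), g(mix(c, j), mix(c, b), c)), h(j, mix(b, mix(j, c)), d(j)), h(h(h(c, c, j), mix(b, j, c), g(b, j, c)), mix(c, b), g(mix(j, c), mix(b, c), c)))
  Merge nested applications:  mix(d(c), j, h(mix(j, b, c, g(j, j, j), d(j)), mix(g(b, c, j), j, c), g(mix(b, j), mix(j, b), mix(j, c))), h(j, mix(j, c, b), d(j)), h(h(h(c, c, j), mix(j, b, c), g(b, j, c)), mix(b, c, c), g(mix(c, j), mix(c, b), c)), h(j, mix(b, mix(j, c)), d(j)), h(h(h(c, c, j), mix(b, j, c), g(b, j, c)), mix(c, b), g(mix(j, c), mix(b, c), c)))
  Inside:  h(mix(j, b, c, g(j, j, j), d(j)), mix(g(b, c, j), j, c), g(mix(b, j), mix(j, b), mix(j, c)))  →  h(mix(b, c, d(j), g(j, j, j), j), mix(c, g(b, c, j), j), g(mix(b, j), mix(b, j), mix(c, j)))
  Canonicalize subterm:  h(j, mix(j, c, b), d(j))  →  h(j, mix(b, c, j), d(j))
  Canonicalize subterm:  h(h(h(c, c, j), mix(j, b, c), g(b, j, c)), mix(b, c, c), g(mix(c, j), mix(c, b), c))  →  h(h(h(c, c, j), mix(b, c, j), g(b, j, c)), mix(b, c), g(mix(c, j), mix(b, c), c))
  Idempotence:  drop duplicate h(j, mix(b, c, j), d(j)), h(h(h(c, c, j), mix(b, c, j), g(b, j, c)), mix(b, c), g(mix(c, j), mix(b, c), c))
  Order the arguments:  mix(d(c), h(h(h(c, c, j), mix(b, c, j), g(b, j, c)), mix(b, c), g(mix(c, j), mix(b, c), c)), h(j, mix(b, c, j), d(j)), h(mix(b, c, d(j), g(j, j, j), j), mix(c, g(b, c, j), j), g(mix(b, j), mix(b, j), mix(c, j))), j)

Answer: yes — both canonical forms are mix(d(c), h(h(h(c, c, j), mix(b, c, j), g(b, j, c)), mix(b, c), g(mix(c, j), mix(b, c), c)), h(j, mix(b, c, j), d(j)), h(mix(b, c, d(j), g(j, j, j), j), mix(c, g(b, c, j), j), g(mix(b, j), mix(b, j), mix(c, j))), j)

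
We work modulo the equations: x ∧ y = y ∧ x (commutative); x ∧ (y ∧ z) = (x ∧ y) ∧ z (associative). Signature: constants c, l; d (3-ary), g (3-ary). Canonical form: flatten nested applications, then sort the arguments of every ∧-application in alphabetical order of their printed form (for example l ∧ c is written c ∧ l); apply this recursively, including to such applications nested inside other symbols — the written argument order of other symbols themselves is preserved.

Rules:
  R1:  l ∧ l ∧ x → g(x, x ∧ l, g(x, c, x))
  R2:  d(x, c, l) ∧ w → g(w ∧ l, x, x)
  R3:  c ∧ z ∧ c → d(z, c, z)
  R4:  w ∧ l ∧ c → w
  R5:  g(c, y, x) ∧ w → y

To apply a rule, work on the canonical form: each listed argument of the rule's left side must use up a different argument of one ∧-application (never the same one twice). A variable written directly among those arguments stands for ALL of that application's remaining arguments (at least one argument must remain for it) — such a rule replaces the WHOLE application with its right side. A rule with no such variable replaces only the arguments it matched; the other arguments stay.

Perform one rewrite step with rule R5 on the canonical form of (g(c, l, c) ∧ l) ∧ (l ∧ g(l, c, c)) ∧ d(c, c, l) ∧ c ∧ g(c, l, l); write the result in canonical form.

Answer: l

Derivation:
Canonical form:  c ∧ d(c, c, l) ∧ g(c, l, c) ∧ g(c, l, l) ∧ g(l, c, c) ∧ l ∧ l
Apply R5:  consuming g(c, l, c);  w := c ∧ d(c, c, l) ∧ g(c, l, l) ∧ g(l, c, c) ∧ l ∧ l, x := c, y := l
Every leftover argument binds to the variable; the entire application is replaced.
New term:  l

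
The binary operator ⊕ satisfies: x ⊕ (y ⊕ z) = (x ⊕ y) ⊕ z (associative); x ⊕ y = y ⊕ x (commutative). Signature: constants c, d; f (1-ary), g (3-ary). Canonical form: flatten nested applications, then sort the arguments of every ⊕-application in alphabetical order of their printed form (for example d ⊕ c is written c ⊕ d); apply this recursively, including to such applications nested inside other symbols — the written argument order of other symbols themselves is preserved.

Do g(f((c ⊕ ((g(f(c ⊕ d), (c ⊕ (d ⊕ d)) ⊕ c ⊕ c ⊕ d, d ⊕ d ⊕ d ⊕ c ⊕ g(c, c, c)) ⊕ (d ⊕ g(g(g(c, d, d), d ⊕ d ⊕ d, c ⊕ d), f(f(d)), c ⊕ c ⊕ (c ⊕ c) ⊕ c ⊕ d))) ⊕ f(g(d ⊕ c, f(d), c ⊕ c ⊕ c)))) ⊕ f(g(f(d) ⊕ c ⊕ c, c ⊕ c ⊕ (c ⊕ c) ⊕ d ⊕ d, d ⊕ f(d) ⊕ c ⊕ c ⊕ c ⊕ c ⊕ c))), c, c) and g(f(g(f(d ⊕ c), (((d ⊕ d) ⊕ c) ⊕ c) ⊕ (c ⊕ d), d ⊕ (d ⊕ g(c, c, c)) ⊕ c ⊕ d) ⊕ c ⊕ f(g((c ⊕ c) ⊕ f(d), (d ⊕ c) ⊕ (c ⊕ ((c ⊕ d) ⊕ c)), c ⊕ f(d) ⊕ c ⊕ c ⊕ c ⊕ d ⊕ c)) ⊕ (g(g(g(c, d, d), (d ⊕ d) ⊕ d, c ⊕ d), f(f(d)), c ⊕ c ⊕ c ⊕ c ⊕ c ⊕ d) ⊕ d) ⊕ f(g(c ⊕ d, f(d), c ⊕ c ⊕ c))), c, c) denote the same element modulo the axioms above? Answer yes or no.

Answer: yes — both canonical forms are g(f(c ⊕ d ⊕ f(g(c ⊕ c ⊕ f(d), c ⊕ c ⊕ c ⊕ c ⊕ d ⊕ d, c ⊕ c ⊕ c ⊕ c ⊕ c ⊕ d ⊕ f(d))) ⊕ f(g(c ⊕ d, f(d), c ⊕ c ⊕ c)) ⊕ g(f(c ⊕ d), c ⊕ c ⊕ c ⊕ d ⊕ d ⊕ d, c ⊕ d ⊕ d ⊕ d ⊕ g(c, c, c)) ⊕ g(g(g(c, d, d), d ⊕ d ⊕ d, c ⊕ d), f(f(d)), c ⊕ c ⊕ c ⊕ c ⊕ c ⊕ d)), c, c)

Derivation:
Left:  g(f((c ⊕ ((g(f(c ⊕ d), (c ⊕ (d ⊕ d)) ⊕ c ⊕ c ⊕ d, d ⊕ d ⊕ d ⊕ c ⊕ g(c, c, c)) ⊕ (d ⊕ g(g(g(c, d, d), d ⊕ d ⊕ d, c ⊕ d), f(f(d)), c ⊕ c ⊕ (c ⊕ c) ⊕ c ⊕ d))) ⊕ f(g(d ⊕ c, f(d), c ⊕ c ⊕ c)))) ⊕ f(g(f(d) ⊕ c ⊕ c, c ⊕ c ⊕ (c ⊕ c) ⊕ d ⊕ d, d ⊕ f(d) ⊕ c ⊕ c ⊕ c ⊕ c ⊕ c))), c, c)
  Descend into:  (c ⊕ ((g(f(c ⊕ d), (c ⊕ (d ⊕ d)) ⊕ c ⊕ c ⊕ d, d ⊕ d ⊕ d ⊕ c ⊕ g(c, c, c)) ⊕ (d ⊕ g(g(g(c, d, d), d ⊕ d ⊕ d, c ⊕ d), f(f(d)), c ⊕ c ⊕ (c ⊕ c) ⊕ c ⊕ d))) ⊕ f(g(d ⊕ c, f(d), c ⊕ c ⊕ c)))) ⊕ f(g(f(d) ⊕ c ⊕ c, c ⊕ c ⊕ (c ⊕ c) ⊕ d ⊕ d, d ⊕ f(d) ⊕ c ⊕ c ⊕ c ⊕ c ⊕ c))
  Flatten:  c ⊕ g(f(c ⊕ d), (c ⊕ (d ⊕ d)) ⊕ c ⊕ c ⊕ d, d ⊕ d ⊕ d ⊕ c ⊕ g(c, c, c)) ⊕ d ⊕ g(g(g(c, d, d), d ⊕ d ⊕ d, c ⊕ d), f(f(d)), c ⊕ c ⊕ (c ⊕ c) ⊕ c ⊕ d) ⊕ f(g(d ⊕ c, f(d), c ⊕ c ⊕ c)) ⊕ f(g(f(d) ⊕ c ⊕ c, c ⊕ c ⊕ (c ⊕ c) ⊕ d ⊕ d, d ⊕ f(d) ⊕ c ⊕ c ⊕ c ⊕ c ⊕ c))
  Simplify inside:  g(f(c ⊕ d), (c ⊕ (d ⊕ d)) ⊕ c ⊕ c ⊕ d, d ⊕ d ⊕ d ⊕ c ⊕ g(c, c, c))  →  g(f(c ⊕ d), c ⊕ c ⊕ c ⊕ d ⊕ d ⊕ d, c ⊕ d ⊕ d ⊕ d ⊕ g(c, c, c))
  Simplify inside:  g(g(g(c, d, d), d ⊕ d ⊕ d, c ⊕ d), f(f(d)), c ⊕ c ⊕ (c ⊕ c) ⊕ c ⊕ d)  →  g(g(g(c, d, d), d ⊕ d ⊕ d, c ⊕ d), f(f(d)), c ⊕ c ⊕ c ⊕ c ⊕ c ⊕ d)
  Simplify inside:  f(g(d ⊕ c, f(d), c ⊕ c ⊕ c))  →  f(g(c ⊕ d, f(d), c ⊕ c ⊕ c))
  Sort arguments:  c ⊕ d ⊕ f(g(c ⊕ c ⊕ f(d), c ⊕ c ⊕ c ⊕ c ⊕ d ⊕ d, c ⊕ c ⊕ c ⊕ c ⊕ c ⊕ d ⊕ f(d))) ⊕ f(g(c ⊕ d, f(d), c ⊕ c ⊕ c)) ⊕ g(f(c ⊕ d), c ⊕ c ⊕ c ⊕ d ⊕ d ⊕ d, c ⊕ d ⊕ d ⊕ d ⊕ g(c, c, c)) ⊕ g(g(g(c, d, d), d ⊕ d ⊕ d, c ⊕ d), f(f(d)), c ⊕ c ⊕ c ⊕ c ⊕ c ⊕ d)
  Rebuild:  g(f(c ⊕ d ⊕ f(g(c ⊕ c ⊕ f(d), c ⊕ c ⊕ c ⊕ c ⊕ d ⊕ d, c ⊕ c ⊕ c ⊕ c ⊕ c ⊕ d ⊕ f(d))) ⊕ f(g(c ⊕ d, f(d), c ⊕ c ⊕ c)) ⊕ g(f(c ⊕ d), c ⊕ c ⊕ c ⊕ d ⊕ d ⊕ d, c ⊕ d ⊕ d ⊕ d ⊕ g(c, c, c)) ⊕ g(g(g(c, d, d), d ⊕ d ⊕ d, c ⊕ d), f(f(d)), c ⊕ c ⊕ c ⊕ c ⊕ c ⊕ d)), c, c)
Right:  g(f(g(f(d ⊕ c), (((d ⊕ d) ⊕ c) ⊕ c) ⊕ (c ⊕ d), d ⊕ (d ⊕ g(c, c, c)) ⊕ c ⊕ d) ⊕ c ⊕ f(g((c ⊕ c) ⊕ f(d), (d ⊕ c) ⊕ (c ⊕ ((c ⊕ d) ⊕ c)), c ⊕ f(d) ⊕ c ⊕ c ⊕ c ⊕ d ⊕ c)) ⊕ (g(g(g(c, d, d), (d ⊕ d) ⊕ d, c ⊕ d), f(f(d)), c ⊕ c ⊕ c ⊕ c ⊕ c ⊕ d) ⊕ d) ⊕ f(g(c ⊕ d, f(d), c ⊕ c ⊕ c))), c, c)
  Focus inside:  g(f(d ⊕ c), (((d ⊕ d) ⊕ c) ⊕ c) ⊕ (c ⊕ d), d ⊕ (d ⊕ g(c, c, c)) ⊕ c ⊕ d) ⊕ c ⊕ f(g((c ⊕ c) ⊕ f(d), (d ⊕ c) ⊕ (c ⊕ ((c ⊕ d) ⊕ c)), c ⊕ f(d) ⊕ c ⊕ c ⊕ c ⊕ d ⊕ c)) ⊕ (g(g(g(c, d, d), (d ⊕ d) ⊕ d, c ⊕ d), f(f(d)), c ⊕ c ⊕ c ⊕ c ⊕ c ⊕ d) ⊕ d) ⊕ f(g(c ⊕ d, f(d), c ⊕ c ⊕ c))
  Flatten:  g(f(d ⊕ c), (((d ⊕ d) ⊕ c) ⊕ c) ⊕ (c ⊕ d), d ⊕ (d ⊕ g(c, c, c)) ⊕ c ⊕ d) ⊕ c ⊕ f(g((c ⊕ c) ⊕ f(d), (d ⊕ c) ⊕ (c ⊕ ((c ⊕ d) ⊕ c)), c ⊕ f(d) ⊕ c ⊕ c ⊕ c ⊕ d ⊕ c)) ⊕ g(g(g(c, d, d), (d ⊕ d) ⊕ d, c ⊕ d), f(f(d)), c ⊕ c ⊕ c ⊕ c ⊕ c ⊕ d) ⊕ d ⊕ f(g(c ⊕ d, f(d), c ⊕ c ⊕ c))
  Simplify inside:  g(f(d ⊕ c), (((d ⊕ d) ⊕ c) ⊕ c) ⊕ (c ⊕ d), d ⊕ (d ⊕ g(c, c, c)) ⊕ c ⊕ d)  →  g(f(c ⊕ d), c ⊕ c ⊕ c ⊕ d ⊕ d ⊕ d, c ⊕ d ⊕ d ⊕ d ⊕ g(c, c, c))
  Canonicalize subterm:  f(g((c ⊕ c) ⊕ f(d), (d ⊕ c) ⊕ (c ⊕ ((c ⊕ d) ⊕ c)), c ⊕ f(d) ⊕ c ⊕ c ⊕ c ⊕ d ⊕ c))  →  f(g(c ⊕ c ⊕ f(d), c ⊕ c ⊕ c ⊕ c ⊕ d ⊕ d, c ⊕ c ⊕ c ⊕ c ⊕ c ⊕ d ⊕ f(d)))
  Canonicalize subterm:  g(g(g(c, d, d), (d ⊕ d) ⊕ d, c ⊕ d), f(f(d)), c ⊕ c ⊕ c ⊕ c ⊕ c ⊕ d)  →  g(g(g(c, d, d), d ⊕ d ⊕ d, c ⊕ d), f(f(d)), c ⊕ c ⊕ c ⊕ c ⊕ c ⊕ d)
  Sort arguments:  c ⊕ d ⊕ f(g(c ⊕ c ⊕ f(d), c ⊕ c ⊕ c ⊕ c ⊕ d ⊕ d, c ⊕ c ⊕ c ⊕ c ⊕ c ⊕ d ⊕ f(d))) ⊕ f(g(c ⊕ d, f(d), c ⊕ c ⊕ c)) ⊕ g(f(c ⊕ d), c ⊕ c ⊕ c ⊕ d ⊕ d ⊕ d, c ⊕ d ⊕ d ⊕ d ⊕ g(c, c, c)) ⊕ g(g(g(c, d, d), d ⊕ d ⊕ d, c ⊕ d), f(f(d)), c ⊕ c ⊕ c ⊕ c ⊕ c ⊕ d)
  Reassemble:  g(f(c ⊕ d ⊕ f(g(c ⊕ c ⊕ f(d), c ⊕ c ⊕ c ⊕ c ⊕ d ⊕ d, c ⊕ c ⊕ c ⊕ c ⊕ c ⊕ d ⊕ f(d))) ⊕ f(g(c ⊕ d, f(d), c ⊕ c ⊕ c)) ⊕ g(f(c ⊕ d), c ⊕ c ⊕ c ⊕ d ⊕ d ⊕ d, c ⊕ d ⊕ d ⊕ d ⊕ g(c, c, c)) ⊕ g(g(g(c, d, d), d ⊕ d ⊕ d, c ⊕ d), f(f(d)), c ⊕ c ⊕ c ⊕ c ⊕ c ⊕ d)), c, c)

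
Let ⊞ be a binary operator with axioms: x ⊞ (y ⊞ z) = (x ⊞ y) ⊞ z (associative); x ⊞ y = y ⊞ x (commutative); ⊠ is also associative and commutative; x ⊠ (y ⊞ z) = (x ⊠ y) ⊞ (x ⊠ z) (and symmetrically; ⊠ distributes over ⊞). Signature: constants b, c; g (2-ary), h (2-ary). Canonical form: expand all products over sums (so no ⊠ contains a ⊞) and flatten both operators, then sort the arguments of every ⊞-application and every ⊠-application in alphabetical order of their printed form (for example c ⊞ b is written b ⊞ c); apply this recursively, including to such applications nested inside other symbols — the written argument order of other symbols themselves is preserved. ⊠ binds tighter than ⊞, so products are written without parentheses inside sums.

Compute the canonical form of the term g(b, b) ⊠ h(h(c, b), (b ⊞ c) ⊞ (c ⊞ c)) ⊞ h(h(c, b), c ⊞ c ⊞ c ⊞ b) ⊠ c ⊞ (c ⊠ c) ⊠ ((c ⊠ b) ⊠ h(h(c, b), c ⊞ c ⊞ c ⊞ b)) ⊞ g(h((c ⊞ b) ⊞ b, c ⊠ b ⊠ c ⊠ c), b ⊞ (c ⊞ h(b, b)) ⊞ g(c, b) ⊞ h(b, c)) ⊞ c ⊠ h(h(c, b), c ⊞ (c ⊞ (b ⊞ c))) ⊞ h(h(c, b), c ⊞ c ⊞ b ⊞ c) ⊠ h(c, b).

Answer: b ⊠ c ⊠ c ⊠ c ⊠ h(h(c, b), b ⊞ c ⊞ c ⊞ c) ⊞ c ⊠ h(h(c, b), b ⊞ c ⊞ c ⊞ c) ⊞ c ⊠ h(h(c, b), b ⊞ c ⊞ c ⊞ c) ⊞ g(b, b) ⊠ h(h(c, b), b ⊞ c ⊞ c ⊞ c) ⊞ g(h(b ⊞ b ⊞ c, b ⊠ c ⊠ c ⊠ c), b ⊞ c ⊞ g(c, b) ⊞ h(b, b) ⊞ h(b, c)) ⊞ h(c, b) ⊠ h(h(c, b), b ⊞ c ⊞ c ⊞ c)

Derivation:
Un-nest:  g(b, b) ⊠ h(h(c, b), b ⊞ c ⊞ c ⊞ c) ⊞ c ⊠ h(h(c, b), b ⊞ c ⊞ c ⊞ c) ⊞ b ⊠ c ⊠ c ⊠ c ⊠ h(h(c, b), b ⊞ c ⊞ c ⊞ c) ⊞ g(h(b ⊞ b ⊞ c, b ⊠ c ⊠ c ⊠ c), b ⊞ c ⊞ g(c, b) ⊞ h(b, b) ⊞ h(b, c)) ⊞ c ⊠ h(h(c, b), b ⊞ c ⊞ c ⊞ c) ⊞ h(c, b) ⊠ h(h(c, b), b ⊞ c ⊞ c ⊞ c)
Sort:  b ⊠ c ⊠ c ⊠ c ⊠ h(h(c, b), b ⊞ c ⊞ c ⊞ c) ⊞ c ⊠ h(h(c, b), b ⊞ c ⊞ c ⊞ c) ⊞ c ⊠ h(h(c, b), b ⊞ c ⊞ c ⊞ c) ⊞ g(b, b) ⊠ h(h(c, b), b ⊞ c ⊞ c ⊞ c) ⊞ g(h(b ⊞ b ⊞ c, b ⊠ c ⊠ c ⊠ c), b ⊞ c ⊞ g(c, b) ⊞ h(b, b) ⊞ h(b, c)) ⊞ h(c, b) ⊠ h(h(c, b), b ⊞ c ⊞ c ⊞ c)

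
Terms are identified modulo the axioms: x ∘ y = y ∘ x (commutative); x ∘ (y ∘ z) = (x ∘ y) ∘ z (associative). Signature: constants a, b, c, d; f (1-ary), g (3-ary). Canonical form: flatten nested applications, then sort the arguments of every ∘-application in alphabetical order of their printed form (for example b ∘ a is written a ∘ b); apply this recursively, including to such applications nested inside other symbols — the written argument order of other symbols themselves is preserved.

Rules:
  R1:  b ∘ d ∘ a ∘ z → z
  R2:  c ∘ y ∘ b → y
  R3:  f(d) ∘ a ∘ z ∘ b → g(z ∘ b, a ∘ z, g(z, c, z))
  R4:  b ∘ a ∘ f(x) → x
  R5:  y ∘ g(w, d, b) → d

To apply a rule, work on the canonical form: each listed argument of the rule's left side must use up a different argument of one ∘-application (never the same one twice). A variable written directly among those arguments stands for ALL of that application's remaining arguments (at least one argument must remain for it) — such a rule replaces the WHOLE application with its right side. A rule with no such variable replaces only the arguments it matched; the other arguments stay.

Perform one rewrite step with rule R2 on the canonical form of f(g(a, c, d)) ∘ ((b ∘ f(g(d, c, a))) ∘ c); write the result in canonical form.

Canonical form:  b ∘ c ∘ f(g(a, c, d)) ∘ f(g(d, c, a))
Apply R2:  consuming b, c;  y := f(g(a, c, d)) ∘ f(g(d, c, a))
Every leftover argument binds to the variable; the entire application is replaced.
Result:  f(g(a, c, d)) ∘ f(g(d, c, a))

Answer: f(g(a, c, d)) ∘ f(g(d, c, a))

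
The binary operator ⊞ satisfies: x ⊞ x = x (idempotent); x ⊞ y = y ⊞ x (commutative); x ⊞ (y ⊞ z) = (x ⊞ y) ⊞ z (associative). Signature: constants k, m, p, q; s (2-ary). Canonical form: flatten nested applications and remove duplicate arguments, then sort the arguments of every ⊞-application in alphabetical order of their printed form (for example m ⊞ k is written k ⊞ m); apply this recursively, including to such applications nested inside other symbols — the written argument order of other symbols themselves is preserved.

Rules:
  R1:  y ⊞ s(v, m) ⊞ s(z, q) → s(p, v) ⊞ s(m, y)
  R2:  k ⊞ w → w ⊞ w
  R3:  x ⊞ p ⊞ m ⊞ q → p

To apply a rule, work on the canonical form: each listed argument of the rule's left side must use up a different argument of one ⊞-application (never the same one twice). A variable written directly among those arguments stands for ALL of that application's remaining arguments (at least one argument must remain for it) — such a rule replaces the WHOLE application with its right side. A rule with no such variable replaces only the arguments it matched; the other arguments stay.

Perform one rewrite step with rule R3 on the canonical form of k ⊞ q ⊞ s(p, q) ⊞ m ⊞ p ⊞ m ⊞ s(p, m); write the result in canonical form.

Answer: p

Derivation:
Canonical form:  k ⊞ m ⊞ p ⊞ q ⊞ s(p, m) ⊞ s(p, q)
Apply R3:  consuming m, p, q;  x := k ⊞ s(p, m) ⊞ s(p, q)
Every leftover argument binds to the variable; the entire application is replaced.
Result:  p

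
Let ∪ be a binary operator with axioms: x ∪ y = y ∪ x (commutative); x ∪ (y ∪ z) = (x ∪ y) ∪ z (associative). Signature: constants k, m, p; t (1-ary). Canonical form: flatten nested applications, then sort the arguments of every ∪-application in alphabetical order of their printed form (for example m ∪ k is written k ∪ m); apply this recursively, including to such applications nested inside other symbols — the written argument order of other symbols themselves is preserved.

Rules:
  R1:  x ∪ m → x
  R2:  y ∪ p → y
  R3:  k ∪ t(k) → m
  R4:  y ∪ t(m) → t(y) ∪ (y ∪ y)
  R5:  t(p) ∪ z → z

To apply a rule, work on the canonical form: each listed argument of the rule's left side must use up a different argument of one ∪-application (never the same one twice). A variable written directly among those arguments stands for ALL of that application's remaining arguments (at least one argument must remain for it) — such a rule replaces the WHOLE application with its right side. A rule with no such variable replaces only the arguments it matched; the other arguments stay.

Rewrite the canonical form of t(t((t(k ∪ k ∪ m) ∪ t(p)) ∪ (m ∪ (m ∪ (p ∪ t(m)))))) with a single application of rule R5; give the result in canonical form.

Canonical form:  t(t(m ∪ m ∪ p ∪ t(k ∪ k ∪ m) ∪ t(m) ∪ t(p)))
Apply R5:  consuming t(p);  z := m ∪ m ∪ p ∪ t(k ∪ k ∪ m) ∪ t(m)
The variable takes the whole remainder — replace the entire application.
New term:  t(t(m ∪ m ∪ p ∪ t(k ∪ k ∪ m) ∪ t(m)))

Answer: t(t(m ∪ m ∪ p ∪ t(k ∪ k ∪ m) ∪ t(m)))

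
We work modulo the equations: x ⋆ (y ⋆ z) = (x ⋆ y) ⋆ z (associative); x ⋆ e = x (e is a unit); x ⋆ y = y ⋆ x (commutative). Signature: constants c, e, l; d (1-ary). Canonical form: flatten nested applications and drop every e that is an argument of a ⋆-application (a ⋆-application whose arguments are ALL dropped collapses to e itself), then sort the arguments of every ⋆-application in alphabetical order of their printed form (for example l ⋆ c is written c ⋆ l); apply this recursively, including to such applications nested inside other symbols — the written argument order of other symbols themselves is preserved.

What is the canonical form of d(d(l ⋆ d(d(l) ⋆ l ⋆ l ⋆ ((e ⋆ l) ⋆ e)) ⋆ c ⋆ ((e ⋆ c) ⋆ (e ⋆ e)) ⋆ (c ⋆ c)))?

Answer: d(d(c ⋆ c ⋆ c ⋆ c ⋆ d(d(l) ⋆ l ⋆ l ⋆ l) ⋆ l))

Derivation:
Work inside:  l ⋆ d(d(l) ⋆ l ⋆ l ⋆ ((e ⋆ l) ⋆ e)) ⋆ c ⋆ ((e ⋆ c) ⋆ (e ⋆ e)) ⋆ (c ⋆ c)
Merge nested applications:  l ⋆ d(d(l) ⋆ l ⋆ l ⋆ ((e ⋆ l) ⋆ e)) ⋆ c ⋆ e ⋆ c ⋆ e ⋆ e ⋆ c ⋆ c
Canonicalize subterm:  d(d(l) ⋆ l ⋆ l ⋆ ((e ⋆ l) ⋆ e))  →  d(d(l) ⋆ l ⋆ l ⋆ l)
Drop the unit:  drop e (×3)
Order the arguments:  c ⋆ c ⋆ c ⋆ c ⋆ d(d(l) ⋆ l ⋆ l ⋆ l) ⋆ l
Rebuild:  d(d(c ⋆ c ⋆ c ⋆ c ⋆ d(d(l) ⋆ l ⋆ l ⋆ l) ⋆ l))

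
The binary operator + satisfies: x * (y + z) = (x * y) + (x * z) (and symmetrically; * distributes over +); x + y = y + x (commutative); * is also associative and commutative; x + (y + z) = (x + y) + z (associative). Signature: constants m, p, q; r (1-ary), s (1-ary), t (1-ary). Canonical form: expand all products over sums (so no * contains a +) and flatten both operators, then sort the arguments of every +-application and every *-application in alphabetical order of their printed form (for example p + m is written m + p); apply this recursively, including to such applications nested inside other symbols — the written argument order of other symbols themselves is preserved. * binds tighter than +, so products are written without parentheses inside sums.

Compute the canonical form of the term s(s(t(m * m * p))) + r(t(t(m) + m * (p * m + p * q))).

Expand:  s(s(t(m * m * p))) + r(t(m * m * p + m * p * q + t(m)))
Sort:  r(t(m * m * p + m * p * q + t(m))) + s(s(t(m * m * p)))

Answer: r(t(m * m * p + m * p * q + t(m))) + s(s(t(m * m * p)))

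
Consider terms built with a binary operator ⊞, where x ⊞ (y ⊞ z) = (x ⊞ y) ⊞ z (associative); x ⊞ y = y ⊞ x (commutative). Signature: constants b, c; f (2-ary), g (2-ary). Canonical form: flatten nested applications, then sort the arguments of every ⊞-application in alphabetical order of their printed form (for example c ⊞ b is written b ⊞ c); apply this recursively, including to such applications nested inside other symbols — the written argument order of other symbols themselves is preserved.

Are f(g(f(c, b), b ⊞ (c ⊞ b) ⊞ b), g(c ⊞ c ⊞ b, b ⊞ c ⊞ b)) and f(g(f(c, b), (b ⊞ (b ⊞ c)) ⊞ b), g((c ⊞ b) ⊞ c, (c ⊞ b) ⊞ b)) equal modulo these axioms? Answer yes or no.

Answer: yes — both canonical forms are f(g(f(c, b), b ⊞ b ⊞ b ⊞ c), g(b ⊞ c ⊞ c, b ⊞ b ⊞ c))

Derivation:
Left:  f(g(f(c, b), b ⊞ (c ⊞ b) ⊞ b), g(c ⊞ c ⊞ b, b ⊞ c ⊞ b))
  Focus inside:  b ⊞ (c ⊞ b) ⊞ b
  Merge nested applications:  b ⊞ c ⊞ b ⊞ b
  Sort arguments:  b ⊞ b ⊞ b ⊞ c
  Put back:  f(g(f(c, b), b ⊞ b ⊞ b ⊞ c), g(b ⊞ c ⊞ c, b ⊞ b ⊞ c))
Right:  f(g(f(c, b), (b ⊞ (b ⊞ c)) ⊞ b), g((c ⊞ b) ⊞ c, (c ⊞ b) ⊞ b))
  Work inside:  (b ⊞ (b ⊞ c)) ⊞ b
  Un-nest:  b ⊞ b ⊞ c ⊞ b
  Sort arguments:  b ⊞ b ⊞ b ⊞ c
  Reassemble:  f(g(f(c, b), b ⊞ b ⊞ b ⊞ c), g(b ⊞ c ⊞ c, b ⊞ b ⊞ c))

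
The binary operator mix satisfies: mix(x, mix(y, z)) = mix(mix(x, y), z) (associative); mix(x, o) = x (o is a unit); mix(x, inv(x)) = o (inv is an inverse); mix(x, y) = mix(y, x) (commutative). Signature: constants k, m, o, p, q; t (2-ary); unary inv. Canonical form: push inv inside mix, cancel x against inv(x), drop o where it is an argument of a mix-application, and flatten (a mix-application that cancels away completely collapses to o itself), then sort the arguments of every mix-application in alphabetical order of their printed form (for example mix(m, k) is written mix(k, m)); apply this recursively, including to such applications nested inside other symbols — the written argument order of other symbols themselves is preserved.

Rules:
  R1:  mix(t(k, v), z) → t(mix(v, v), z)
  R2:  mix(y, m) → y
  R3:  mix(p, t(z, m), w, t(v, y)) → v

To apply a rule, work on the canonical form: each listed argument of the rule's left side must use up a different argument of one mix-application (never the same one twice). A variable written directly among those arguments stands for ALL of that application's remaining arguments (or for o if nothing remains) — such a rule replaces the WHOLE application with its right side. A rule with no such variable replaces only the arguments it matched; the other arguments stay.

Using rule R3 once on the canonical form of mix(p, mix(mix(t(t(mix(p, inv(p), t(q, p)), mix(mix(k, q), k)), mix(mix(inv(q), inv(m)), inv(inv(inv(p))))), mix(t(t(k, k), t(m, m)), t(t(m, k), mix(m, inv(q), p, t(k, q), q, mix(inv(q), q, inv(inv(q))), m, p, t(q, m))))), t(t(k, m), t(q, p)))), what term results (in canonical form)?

Canonical form:  mix(p, t(t(k, k), t(m, m)), t(t(k, m), t(q, p)), t(t(m, k), mix(m, m, p, p, q, t(k, q), t(q, m))), t(t(t(q, p), mix(k, k, q)), mix(inv(m), inv(p), inv(q))))
Match R3:  consume p, t(k, q), t(q, m);  v := k, w := mix(m, m, p, q), y := q, z := q
The extension variable absorbs all remaining arguments, so the whole application is rewritten.
Giving:  mix(p, t(t(k, k), t(m, m)), t(t(k, m), t(q, p)), t(t(m, k), k), t(t(t(q, p), mix(k, k, q)), mix(inv(m), inv(p), inv(q))))

Answer: mix(p, t(t(k, k), t(m, m)), t(t(k, m), t(q, p)), t(t(m, k), k), t(t(t(q, p), mix(k, k, q)), mix(inv(m), inv(p), inv(q))))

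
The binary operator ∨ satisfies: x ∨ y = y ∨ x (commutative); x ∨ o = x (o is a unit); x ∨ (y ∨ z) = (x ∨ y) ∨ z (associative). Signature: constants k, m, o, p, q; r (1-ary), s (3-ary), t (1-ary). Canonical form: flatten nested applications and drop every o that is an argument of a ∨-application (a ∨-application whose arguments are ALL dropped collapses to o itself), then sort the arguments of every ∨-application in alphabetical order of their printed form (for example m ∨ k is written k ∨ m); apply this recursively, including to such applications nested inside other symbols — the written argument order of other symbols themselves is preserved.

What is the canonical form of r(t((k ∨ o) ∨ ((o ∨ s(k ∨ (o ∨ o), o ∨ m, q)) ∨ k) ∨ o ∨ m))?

Answer: r(t(k ∨ k ∨ m ∨ s(k, m, q)))

Derivation:
Focus inside:  (k ∨ o) ∨ ((o ∨ s(k ∨ (o ∨ o), o ∨ m, q)) ∨ k) ∨ o ∨ m
Un-nest:  k ∨ o ∨ o ∨ s(k ∨ (o ∨ o), o ∨ m, q) ∨ k ∨ o ∨ m
Canonicalize subterm:  s(k ∨ (o ∨ o), o ∨ m, q)  →  s(k, m, q)
Units out:  drop o (×3)
Order the arguments:  k ∨ k ∨ m ∨ s(k, m, q)
Reassemble:  r(t(k ∨ k ∨ m ∨ s(k, m, q)))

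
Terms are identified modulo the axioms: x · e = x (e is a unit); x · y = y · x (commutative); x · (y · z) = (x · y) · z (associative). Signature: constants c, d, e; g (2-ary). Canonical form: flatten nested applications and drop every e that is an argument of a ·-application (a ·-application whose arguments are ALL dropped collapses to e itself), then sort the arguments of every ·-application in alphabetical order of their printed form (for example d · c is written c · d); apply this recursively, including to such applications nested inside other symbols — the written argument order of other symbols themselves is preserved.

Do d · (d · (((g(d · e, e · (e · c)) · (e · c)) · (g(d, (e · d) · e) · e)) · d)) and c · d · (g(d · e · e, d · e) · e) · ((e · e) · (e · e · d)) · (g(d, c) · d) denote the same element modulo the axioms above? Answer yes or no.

Left:  d · (d · (((g(d · e, e · (e · c)) · (e · c)) · (g(d, (e · d) · e) · e)) · d))
  Un-nest:  d · d · g(d · e, e · (e · c)) · e · c · g(d, (e · d) · e) · e · d
  Canonicalize subterm:  g(d · e, e · (e · c))  →  g(d, c)
  Inside:  g(d, (e · d) · e)  →  g(d, d)
  Unit:  drop e (×2)
  Order the arguments:  c · d · d · d · g(d, c) · g(d, d)
Right:  c · d · (g(d · e · e, d · e) · e) · ((e · e) · (e · e · d)) · (g(d, c) · d)
  Merge nested applications:  c · d · g(d · e · e, d · e) · e · e · e · e · e · d · g(d, c) · d
  Canonicalize subterm:  g(d · e · e, d · e)  →  g(d, d)
  Units out:  drop e (×5)
  Sort arguments:  c · d · d · d · g(d, c) · g(d, d)

Answer: yes — both canonical forms are c · d · d · d · g(d, c) · g(d, d)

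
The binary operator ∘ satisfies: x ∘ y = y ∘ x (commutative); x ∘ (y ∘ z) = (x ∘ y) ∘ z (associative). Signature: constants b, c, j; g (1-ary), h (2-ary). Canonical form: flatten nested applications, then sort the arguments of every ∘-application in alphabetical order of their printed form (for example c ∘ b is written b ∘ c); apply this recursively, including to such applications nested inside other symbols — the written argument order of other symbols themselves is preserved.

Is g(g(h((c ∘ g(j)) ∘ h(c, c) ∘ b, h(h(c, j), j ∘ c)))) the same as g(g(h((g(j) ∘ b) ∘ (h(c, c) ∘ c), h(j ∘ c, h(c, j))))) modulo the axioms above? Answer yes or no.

Left:  g(g(h((c ∘ g(j)) ∘ h(c, c) ∘ b, h(h(c, j), j ∘ c))))
  Work inside:  (c ∘ g(j)) ∘ h(c, c) ∘ b
  Merge nested applications:  c ∘ g(j) ∘ h(c, c) ∘ b
  Sort:  b ∘ c ∘ g(j) ∘ h(c, c)
  Put back:  g(g(h(b ∘ c ∘ g(j) ∘ h(c, c), h(h(c, j), c ∘ j))))
Right:  g(g(h((g(j) ∘ b) ∘ (h(c, c) ∘ c), h(j ∘ c, h(c, j)))))
  Work inside:  (g(j) ∘ b) ∘ (h(c, c) ∘ c)
  Flatten:  g(j) ∘ b ∘ h(c, c) ∘ c
  Sort arguments:  b ∘ c ∘ g(j) ∘ h(c, c)
  Put back:  g(g(h(b ∘ c ∘ g(j) ∘ h(c, c), h(c ∘ j, h(c, j)))))

Answer: no — g(g(h(b ∘ c ∘ g(j) ∘ h(c, c), h(h(c, j), c ∘ j)))) vs g(g(h(b ∘ c ∘ g(j) ∘ h(c, c), h(c ∘ j, h(c, j)))))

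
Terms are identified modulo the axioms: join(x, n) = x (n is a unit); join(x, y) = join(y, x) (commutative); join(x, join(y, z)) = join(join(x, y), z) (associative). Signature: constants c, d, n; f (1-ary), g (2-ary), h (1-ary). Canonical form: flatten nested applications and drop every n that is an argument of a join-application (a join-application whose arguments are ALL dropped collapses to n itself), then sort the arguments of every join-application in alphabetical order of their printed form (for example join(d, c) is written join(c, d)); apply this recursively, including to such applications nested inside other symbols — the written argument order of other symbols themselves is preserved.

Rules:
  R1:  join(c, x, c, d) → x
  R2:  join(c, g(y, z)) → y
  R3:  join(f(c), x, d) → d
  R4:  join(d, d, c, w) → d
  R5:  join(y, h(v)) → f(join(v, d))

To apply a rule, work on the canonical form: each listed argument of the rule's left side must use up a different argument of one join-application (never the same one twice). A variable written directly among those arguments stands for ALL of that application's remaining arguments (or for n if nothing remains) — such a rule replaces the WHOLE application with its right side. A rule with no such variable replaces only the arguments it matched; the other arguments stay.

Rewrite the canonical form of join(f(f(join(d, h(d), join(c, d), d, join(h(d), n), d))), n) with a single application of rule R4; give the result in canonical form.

Canonical form:  f(f(join(c, d, d, d, d, h(d), h(d))))
Match R4:  consume c, d, d;  w := join(d, d, h(d), h(d))
The variable takes the whole remainder — replace the entire application.
Result:  f(f(d))

Answer: f(f(d))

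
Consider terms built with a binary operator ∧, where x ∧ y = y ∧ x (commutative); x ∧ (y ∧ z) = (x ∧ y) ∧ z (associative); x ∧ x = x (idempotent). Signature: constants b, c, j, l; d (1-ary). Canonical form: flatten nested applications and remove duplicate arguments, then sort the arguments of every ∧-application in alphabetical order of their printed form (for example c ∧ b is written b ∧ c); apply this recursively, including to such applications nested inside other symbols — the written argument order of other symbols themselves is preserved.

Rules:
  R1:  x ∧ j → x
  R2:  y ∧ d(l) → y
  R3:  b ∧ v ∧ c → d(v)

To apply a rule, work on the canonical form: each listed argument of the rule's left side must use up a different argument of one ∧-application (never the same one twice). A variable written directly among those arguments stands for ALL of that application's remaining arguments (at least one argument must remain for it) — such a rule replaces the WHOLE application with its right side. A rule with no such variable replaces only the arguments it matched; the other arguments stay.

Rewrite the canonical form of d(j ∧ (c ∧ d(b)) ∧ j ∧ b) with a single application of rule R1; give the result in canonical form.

Canonical form:  d(b ∧ c ∧ d(b) ∧ j)
Match R1:  consume j;  x := b ∧ c ∧ d(b)
The variable takes the whole remainder — replace the entire application.
Result:  d(b ∧ c ∧ d(b))

Answer: d(b ∧ c ∧ d(b))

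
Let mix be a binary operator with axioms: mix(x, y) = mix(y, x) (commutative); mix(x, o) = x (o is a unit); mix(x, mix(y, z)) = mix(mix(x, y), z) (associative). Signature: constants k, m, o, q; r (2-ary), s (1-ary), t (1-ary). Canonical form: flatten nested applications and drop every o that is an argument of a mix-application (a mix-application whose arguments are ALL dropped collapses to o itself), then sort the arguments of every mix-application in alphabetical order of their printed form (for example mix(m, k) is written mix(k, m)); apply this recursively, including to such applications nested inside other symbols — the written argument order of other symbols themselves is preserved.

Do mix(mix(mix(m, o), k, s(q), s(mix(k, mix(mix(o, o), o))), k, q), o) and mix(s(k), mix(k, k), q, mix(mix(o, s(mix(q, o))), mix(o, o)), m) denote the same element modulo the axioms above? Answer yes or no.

Answer: yes — both canonical forms are mix(k, k, m, q, s(k), s(q))

Derivation:
Left:  mix(mix(mix(m, o), k, s(q), s(mix(k, mix(mix(o, o), o))), k, q), o)
  Flatten:  mix(m, o, k, s(q), s(mix(k, mix(mix(o, o), o))), k, q, o)
  Canonicalize subterm:  s(mix(k, mix(mix(o, o), o)))  →  s(k)
  Unit:  drop o (×2)
  Sort:  mix(k, k, m, q, s(k), s(q))
Right:  mix(s(k), mix(k, k), q, mix(mix(o, s(mix(q, o))), mix(o, o)), m)
  Merge nested applications:  mix(s(k), k, k, q, o, s(mix(q, o)), o, o, m)
  Simplify inside:  s(mix(q, o))  →  s(q)
  Drop the unit:  drop o (×3)
  Sort arguments:  mix(k, k, m, q, s(k), s(q))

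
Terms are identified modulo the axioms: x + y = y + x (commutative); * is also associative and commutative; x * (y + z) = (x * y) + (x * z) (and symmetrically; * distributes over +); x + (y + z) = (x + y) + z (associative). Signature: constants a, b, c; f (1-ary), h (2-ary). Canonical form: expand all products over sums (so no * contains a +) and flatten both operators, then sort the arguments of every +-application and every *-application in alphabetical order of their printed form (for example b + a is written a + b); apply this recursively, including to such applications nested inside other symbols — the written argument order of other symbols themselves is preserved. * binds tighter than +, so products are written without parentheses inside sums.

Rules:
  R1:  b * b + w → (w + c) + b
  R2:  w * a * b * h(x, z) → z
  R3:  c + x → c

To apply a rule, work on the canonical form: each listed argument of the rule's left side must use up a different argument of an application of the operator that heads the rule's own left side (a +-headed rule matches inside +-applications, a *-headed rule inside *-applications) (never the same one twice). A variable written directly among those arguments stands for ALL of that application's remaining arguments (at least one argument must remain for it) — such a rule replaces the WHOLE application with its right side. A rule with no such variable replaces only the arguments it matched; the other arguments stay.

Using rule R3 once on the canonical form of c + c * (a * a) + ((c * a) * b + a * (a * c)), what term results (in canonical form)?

Answer: c

Derivation:
Canonical form:  a * a * c + a * a * c + a * b * c + c
Match R3:  consume c;  x := a * a * c + a * a * c + a * b * c
The extension variable absorbs all remaining arguments, so the whole application is rewritten.
New term:  c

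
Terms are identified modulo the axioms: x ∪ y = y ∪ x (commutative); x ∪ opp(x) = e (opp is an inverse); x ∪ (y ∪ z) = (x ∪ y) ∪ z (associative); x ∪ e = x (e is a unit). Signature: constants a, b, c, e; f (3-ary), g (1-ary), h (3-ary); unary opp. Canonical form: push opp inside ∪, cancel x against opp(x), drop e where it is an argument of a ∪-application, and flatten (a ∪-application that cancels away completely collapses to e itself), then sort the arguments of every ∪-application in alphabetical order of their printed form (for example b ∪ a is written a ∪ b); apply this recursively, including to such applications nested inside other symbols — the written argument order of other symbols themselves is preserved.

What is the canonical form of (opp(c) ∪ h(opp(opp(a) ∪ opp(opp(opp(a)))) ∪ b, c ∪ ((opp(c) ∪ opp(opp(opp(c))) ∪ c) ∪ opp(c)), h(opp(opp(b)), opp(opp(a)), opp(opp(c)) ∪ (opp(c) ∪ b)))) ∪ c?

Answer: h(a ∪ a ∪ b, opp(c), h(b, a, b))

Derivation:
Push opp inside:  distribute opp over ∪ and collapse double opp
Cancel inverse pairs:  c cancels
Collect:  h(a ∪ a ∪ b, opp(c), h(b, a, b))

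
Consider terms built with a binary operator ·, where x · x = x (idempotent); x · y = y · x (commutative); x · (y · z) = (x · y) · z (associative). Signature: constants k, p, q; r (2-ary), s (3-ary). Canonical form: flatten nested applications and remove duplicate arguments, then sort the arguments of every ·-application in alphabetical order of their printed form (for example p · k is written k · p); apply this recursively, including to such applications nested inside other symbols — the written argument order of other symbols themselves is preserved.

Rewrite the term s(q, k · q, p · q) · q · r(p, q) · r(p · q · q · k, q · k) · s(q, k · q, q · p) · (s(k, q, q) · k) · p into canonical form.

Answer: k · p · q · r(k · p · q, k · q) · r(p, q) · s(k, q, q) · s(q, k · q, p · q)

Derivation:
Merge nested applications:  s(q, k · q, p · q) · q · r(p, q) · r(p · q · q · k, q · k) · s(q, k · q, q · p) · s(k, q, q) · k · p
Inside:  r(p · q · q · k, q · k)  →  r(k · p · q, k · q)
Simplify inside:  s(q, k · q, q · p)  →  s(q, k · q, p · q)
Idempotence:  drop duplicate s(q, k · q, p · q)
Sort arguments:  k · p · q · r(k · p · q, k · q) · r(p, q) · s(k, q, q) · s(q, k · q, p · q)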